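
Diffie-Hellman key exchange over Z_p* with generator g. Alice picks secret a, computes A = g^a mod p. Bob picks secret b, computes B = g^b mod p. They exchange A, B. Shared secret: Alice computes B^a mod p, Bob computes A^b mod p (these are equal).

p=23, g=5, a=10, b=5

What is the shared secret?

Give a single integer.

A = 5^10 mod 23  (bits of 10 = 1010)
  bit 0 = 1: r = r^2 * 5 mod 23 = 1^2 * 5 = 1*5 = 5
  bit 1 = 0: r = r^2 mod 23 = 5^2 = 2
  bit 2 = 1: r = r^2 * 5 mod 23 = 2^2 * 5 = 4*5 = 20
  bit 3 = 0: r = r^2 mod 23 = 20^2 = 9
  -> A = 9
B = 5^5 mod 23  (bits of 5 = 101)
  bit 0 = 1: r = r^2 * 5 mod 23 = 1^2 * 5 = 1*5 = 5
  bit 1 = 0: r = r^2 mod 23 = 5^2 = 2
  bit 2 = 1: r = r^2 * 5 mod 23 = 2^2 * 5 = 4*5 = 20
  -> B = 20
s = B^a = 20^10 mod 23  (bits of 10 = 1010)
  bit 0 = 1: r = r^2 * 20 mod 23 = 1^2 * 20 = 1*20 = 20
  bit 1 = 0: r = r^2 mod 23 = 20^2 = 9
  bit 2 = 1: r = r^2 * 20 mod 23 = 9^2 * 20 = 12*20 = 10
  bit 3 = 0: r = r^2 mod 23 = 10^2 = 8
  -> s = B^a = 8

Answer: 8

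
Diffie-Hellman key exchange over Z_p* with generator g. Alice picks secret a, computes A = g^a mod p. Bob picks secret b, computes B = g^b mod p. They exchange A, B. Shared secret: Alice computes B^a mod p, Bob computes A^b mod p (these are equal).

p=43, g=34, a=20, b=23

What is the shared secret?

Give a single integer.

A = 34^20 mod 43  (bits of 20 = 10100)
  bit 0 = 1: r = r^2 * 34 mod 43 = 1^2 * 34 = 1*34 = 34
  bit 1 = 0: r = r^2 mod 43 = 34^2 = 38
  bit 2 = 1: r = r^2 * 34 mod 43 = 38^2 * 34 = 25*34 = 33
  bit 3 = 0: r = r^2 mod 43 = 33^2 = 14
  bit 4 = 0: r = r^2 mod 43 = 14^2 = 24
  -> A = 24
B = 34^23 mod 43  (bits of 23 = 10111)
  bit 0 = 1: r = r^2 * 34 mod 43 = 1^2 * 34 = 1*34 = 34
  bit 1 = 0: r = r^2 mod 43 = 34^2 = 38
  bit 2 = 1: r = r^2 * 34 mod 43 = 38^2 * 34 = 25*34 = 33
  bit 3 = 1: r = r^2 * 34 mod 43 = 33^2 * 34 = 14*34 = 3
  bit 4 = 1: r = r^2 * 34 mod 43 = 3^2 * 34 = 9*34 = 5
  -> B = 5
s = B^a = 5^20 mod 43  (bits of 20 = 10100)
  bit 0 = 1: r = r^2 * 5 mod 43 = 1^2 * 5 = 1*5 = 5
  bit 1 = 0: r = r^2 mod 43 = 5^2 = 25
  bit 2 = 1: r = r^2 * 5 mod 43 = 25^2 * 5 = 23*5 = 29
  bit 3 = 0: r = r^2 mod 43 = 29^2 = 24
  bit 4 = 0: r = r^2 mod 43 = 24^2 = 17
  -> s = B^a = 17

Answer: 17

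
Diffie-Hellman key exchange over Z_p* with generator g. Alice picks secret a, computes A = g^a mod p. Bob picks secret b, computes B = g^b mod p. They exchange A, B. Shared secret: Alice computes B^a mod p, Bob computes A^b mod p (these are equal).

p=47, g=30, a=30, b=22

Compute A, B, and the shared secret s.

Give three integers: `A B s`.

A = 30^30 mod 47  (bits of 30 = 11110)
  bit 0 = 1: r = r^2 * 30 mod 47 = 1^2 * 30 = 1*30 = 30
  bit 1 = 1: r = r^2 * 30 mod 47 = 30^2 * 30 = 7*30 = 22
  bit 2 = 1: r = r^2 * 30 mod 47 = 22^2 * 30 = 14*30 = 44
  bit 3 = 1: r = r^2 * 30 mod 47 = 44^2 * 30 = 9*30 = 35
  bit 4 = 0: r = r^2 mod 47 = 35^2 = 3
  -> A = 3
B = 30^22 mod 47  (bits of 22 = 10110)
  bit 0 = 1: r = r^2 * 30 mod 47 = 1^2 * 30 = 1*30 = 30
  bit 1 = 0: r = r^2 mod 47 = 30^2 = 7
  bit 2 = 1: r = r^2 * 30 mod 47 = 7^2 * 30 = 2*30 = 13
  bit 3 = 1: r = r^2 * 30 mod 47 = 13^2 * 30 = 28*30 = 41
  bit 4 = 0: r = r^2 mod 47 = 41^2 = 36
  -> B = 36
s = B^a = 36^30 mod 47  (bits of 30 = 11110)
  bit 0 = 1: r = r^2 * 36 mod 47 = 1^2 * 36 = 1*36 = 36
  bit 1 = 1: r = r^2 * 36 mod 47 = 36^2 * 36 = 27*36 = 32
  bit 2 = 1: r = r^2 * 36 mod 47 = 32^2 * 36 = 37*36 = 16
  bit 3 = 1: r = r^2 * 36 mod 47 = 16^2 * 36 = 21*36 = 4
  bit 4 = 0: r = r^2 mod 47 = 4^2 = 16
  -> s = B^a = 16

Answer: 3 36 16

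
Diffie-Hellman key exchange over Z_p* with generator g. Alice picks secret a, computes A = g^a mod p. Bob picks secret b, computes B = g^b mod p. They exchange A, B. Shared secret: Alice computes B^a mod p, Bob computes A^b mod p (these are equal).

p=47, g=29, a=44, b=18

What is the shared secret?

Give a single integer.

A = 29^44 mod 47  (bits of 44 = 101100)
  bit 0 = 1: r = r^2 * 29 mod 47 = 1^2 * 29 = 1*29 = 29
  bit 1 = 0: r = r^2 mod 47 = 29^2 = 42
  bit 2 = 1: r = r^2 * 29 mod 47 = 42^2 * 29 = 25*29 = 20
  bit 3 = 1: r = r^2 * 29 mod 47 = 20^2 * 29 = 24*29 = 38
  bit 4 = 0: r = r^2 mod 47 = 38^2 = 34
  bit 5 = 0: r = r^2 mod 47 = 34^2 = 28
  -> A = 28
B = 29^18 mod 47  (bits of 18 = 10010)
  bit 0 = 1: r = r^2 * 29 mod 47 = 1^2 * 29 = 1*29 = 29
  bit 1 = 0: r = r^2 mod 47 = 29^2 = 42
  bit 2 = 0: r = r^2 mod 47 = 42^2 = 25
  bit 3 = 1: r = r^2 * 29 mod 47 = 25^2 * 29 = 14*29 = 30
  bit 4 = 0: r = r^2 mod 47 = 30^2 = 7
  -> B = 7
s = B^a = 7^44 mod 47  (bits of 44 = 101100)
  bit 0 = 1: r = r^2 * 7 mod 47 = 1^2 * 7 = 1*7 = 7
  bit 1 = 0: r = r^2 mod 47 = 7^2 = 2
  bit 2 = 1: r = r^2 * 7 mod 47 = 2^2 * 7 = 4*7 = 28
  bit 3 = 1: r = r^2 * 7 mod 47 = 28^2 * 7 = 32*7 = 36
  bit 4 = 0: r = r^2 mod 47 = 36^2 = 27
  bit 5 = 0: r = r^2 mod 47 = 27^2 = 24
  -> s = B^a = 24

Answer: 24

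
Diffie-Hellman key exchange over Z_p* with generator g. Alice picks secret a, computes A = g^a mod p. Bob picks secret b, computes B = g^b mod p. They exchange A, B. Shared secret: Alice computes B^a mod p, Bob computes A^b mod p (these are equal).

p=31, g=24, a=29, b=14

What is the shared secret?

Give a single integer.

A = 24^29 mod 31  (bits of 29 = 11101)
  bit 0 = 1: r = r^2 * 24 mod 31 = 1^2 * 24 = 1*24 = 24
  bit 1 = 1: r = r^2 * 24 mod 31 = 24^2 * 24 = 18*24 = 29
  bit 2 = 1: r = r^2 * 24 mod 31 = 29^2 * 24 = 4*24 = 3
  bit 3 = 0: r = r^2 mod 31 = 3^2 = 9
  bit 4 = 1: r = r^2 * 24 mod 31 = 9^2 * 24 = 19*24 = 22
  -> A = 22
B = 24^14 mod 31  (bits of 14 = 1110)
  bit 0 = 1: r = r^2 * 24 mod 31 = 1^2 * 24 = 1*24 = 24
  bit 1 = 1: r = r^2 * 24 mod 31 = 24^2 * 24 = 18*24 = 29
  bit 2 = 1: r = r^2 * 24 mod 31 = 29^2 * 24 = 4*24 = 3
  bit 3 = 0: r = r^2 mod 31 = 3^2 = 9
  -> B = 9
s = B^a = 9^29 mod 31  (bits of 29 = 11101)
  bit 0 = 1: r = r^2 * 9 mod 31 = 1^2 * 9 = 1*9 = 9
  bit 1 = 1: r = r^2 * 9 mod 31 = 9^2 * 9 = 19*9 = 16
  bit 2 = 1: r = r^2 * 9 mod 31 = 16^2 * 9 = 8*9 = 10
  bit 3 = 0: r = r^2 mod 31 = 10^2 = 7
  bit 4 = 1: r = r^2 * 9 mod 31 = 7^2 * 9 = 18*9 = 7
  -> s = B^a = 7

Answer: 7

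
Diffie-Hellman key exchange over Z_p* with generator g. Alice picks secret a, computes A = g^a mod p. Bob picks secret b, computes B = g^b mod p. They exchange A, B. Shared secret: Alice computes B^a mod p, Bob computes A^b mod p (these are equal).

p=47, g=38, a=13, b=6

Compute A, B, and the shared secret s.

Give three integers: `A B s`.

A = 38^13 mod 47  (bits of 13 = 1101)
  bit 0 = 1: r = r^2 * 38 mod 47 = 1^2 * 38 = 1*38 = 38
  bit 1 = 1: r = r^2 * 38 mod 47 = 38^2 * 38 = 34*38 = 23
  bit 2 = 0: r = r^2 mod 47 = 23^2 = 12
  bit 3 = 1: r = r^2 * 38 mod 47 = 12^2 * 38 = 3*38 = 20
  -> A = 20
B = 38^6 mod 47  (bits of 6 = 110)
  bit 0 = 1: r = r^2 * 38 mod 47 = 1^2 * 38 = 1*38 = 38
  bit 1 = 1: r = r^2 * 38 mod 47 = 38^2 * 38 = 34*38 = 23
  bit 2 = 0: r = r^2 mod 47 = 23^2 = 12
  -> B = 12
s = B^a = 12^13 mod 47  (bits of 13 = 1101)
  bit 0 = 1: r = r^2 * 12 mod 47 = 1^2 * 12 = 1*12 = 12
  bit 1 = 1: r = r^2 * 12 mod 47 = 12^2 * 12 = 3*12 = 36
  bit 2 = 0: r = r^2 mod 47 = 36^2 = 27
  bit 3 = 1: r = r^2 * 12 mod 47 = 27^2 * 12 = 24*12 = 6
  -> s = B^a = 6

Answer: 20 12 6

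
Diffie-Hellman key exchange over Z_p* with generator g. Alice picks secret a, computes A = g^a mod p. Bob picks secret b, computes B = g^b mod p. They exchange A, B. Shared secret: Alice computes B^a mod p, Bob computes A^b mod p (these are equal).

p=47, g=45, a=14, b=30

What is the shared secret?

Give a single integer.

A = 45^14 mod 47  (bits of 14 = 1110)
  bit 0 = 1: r = r^2 * 45 mod 47 = 1^2 * 45 = 1*45 = 45
  bit 1 = 1: r = r^2 * 45 mod 47 = 45^2 * 45 = 4*45 = 39
  bit 2 = 1: r = r^2 * 45 mod 47 = 39^2 * 45 = 17*45 = 13
  bit 3 = 0: r = r^2 mod 47 = 13^2 = 28
  -> A = 28
B = 45^30 mod 47  (bits of 30 = 11110)
  bit 0 = 1: r = r^2 * 45 mod 47 = 1^2 * 45 = 1*45 = 45
  bit 1 = 1: r = r^2 * 45 mod 47 = 45^2 * 45 = 4*45 = 39
  bit 2 = 1: r = r^2 * 45 mod 47 = 39^2 * 45 = 17*45 = 13
  bit 3 = 1: r = r^2 * 45 mod 47 = 13^2 * 45 = 28*45 = 38
  bit 4 = 0: r = r^2 mod 47 = 38^2 = 34
  -> B = 34
s = B^a = 34^14 mod 47  (bits of 14 = 1110)
  bit 0 = 1: r = r^2 * 34 mod 47 = 1^2 * 34 = 1*34 = 34
  bit 1 = 1: r = r^2 * 34 mod 47 = 34^2 * 34 = 28*34 = 12
  bit 2 = 1: r = r^2 * 34 mod 47 = 12^2 * 34 = 3*34 = 8
  bit 3 = 0: r = r^2 mod 47 = 8^2 = 17
  -> s = B^a = 17

Answer: 17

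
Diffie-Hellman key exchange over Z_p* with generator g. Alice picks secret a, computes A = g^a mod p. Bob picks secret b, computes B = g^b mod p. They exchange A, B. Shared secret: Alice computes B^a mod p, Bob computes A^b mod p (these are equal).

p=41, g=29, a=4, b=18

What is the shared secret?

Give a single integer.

Answer: 16

Derivation:
A = 29^4 mod 41  (bits of 4 = 100)
  bit 0 = 1: r = r^2 * 29 mod 41 = 1^2 * 29 = 1*29 = 29
  bit 1 = 0: r = r^2 mod 41 = 29^2 = 21
  bit 2 = 0: r = r^2 mod 41 = 21^2 = 31
  -> A = 31
B = 29^18 mod 41  (bits of 18 = 10010)
  bit 0 = 1: r = r^2 * 29 mod 41 = 1^2 * 29 = 1*29 = 29
  bit 1 = 0: r = r^2 mod 41 = 29^2 = 21
  bit 2 = 0: r = r^2 mod 41 = 21^2 = 31
  bit 3 = 1: r = r^2 * 29 mod 41 = 31^2 * 29 = 18*29 = 30
  bit 4 = 0: r = r^2 mod 41 = 30^2 = 39
  -> B = 39
s = B^a = 39^4 mod 41  (bits of 4 = 100)
  bit 0 = 1: r = r^2 * 39 mod 41 = 1^2 * 39 = 1*39 = 39
  bit 1 = 0: r = r^2 mod 41 = 39^2 = 4
  bit 2 = 0: r = r^2 mod 41 = 4^2 = 16
  -> s = B^a = 16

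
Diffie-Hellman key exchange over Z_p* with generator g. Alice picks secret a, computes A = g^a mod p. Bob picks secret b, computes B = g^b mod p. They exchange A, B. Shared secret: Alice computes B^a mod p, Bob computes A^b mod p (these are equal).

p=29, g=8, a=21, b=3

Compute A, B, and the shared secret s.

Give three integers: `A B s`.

A = 8^21 mod 29  (bits of 21 = 10101)
  bit 0 = 1: r = r^2 * 8 mod 29 = 1^2 * 8 = 1*8 = 8
  bit 1 = 0: r = r^2 mod 29 = 8^2 = 6
  bit 2 = 1: r = r^2 * 8 mod 29 = 6^2 * 8 = 7*8 = 27
  bit 3 = 0: r = r^2 mod 29 = 27^2 = 4
  bit 4 = 1: r = r^2 * 8 mod 29 = 4^2 * 8 = 16*8 = 12
  -> A = 12
B = 8^3 mod 29  (bits of 3 = 11)
  bit 0 = 1: r = r^2 * 8 mod 29 = 1^2 * 8 = 1*8 = 8
  bit 1 = 1: r = r^2 * 8 mod 29 = 8^2 * 8 = 6*8 = 19
  -> B = 19
s = B^a = 19^21 mod 29  (bits of 21 = 10101)
  bit 0 = 1: r = r^2 * 19 mod 29 = 1^2 * 19 = 1*19 = 19
  bit 1 = 0: r = r^2 mod 29 = 19^2 = 13
  bit 2 = 1: r = r^2 * 19 mod 29 = 13^2 * 19 = 24*19 = 21
  bit 3 = 0: r = r^2 mod 29 = 21^2 = 6
  bit 4 = 1: r = r^2 * 19 mod 29 = 6^2 * 19 = 7*19 = 17
  -> s = B^a = 17

Answer: 12 19 17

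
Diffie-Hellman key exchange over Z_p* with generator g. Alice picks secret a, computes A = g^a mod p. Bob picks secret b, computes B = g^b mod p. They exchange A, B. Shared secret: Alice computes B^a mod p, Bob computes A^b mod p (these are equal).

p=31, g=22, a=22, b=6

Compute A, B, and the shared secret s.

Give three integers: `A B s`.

A = 22^22 mod 31  (bits of 22 = 10110)
  bit 0 = 1: r = r^2 * 22 mod 31 = 1^2 * 22 = 1*22 = 22
  bit 1 = 0: r = r^2 mod 31 = 22^2 = 19
  bit 2 = 1: r = r^2 * 22 mod 31 = 19^2 * 22 = 20*22 = 6
  bit 3 = 1: r = r^2 * 22 mod 31 = 6^2 * 22 = 5*22 = 17
  bit 4 = 0: r = r^2 mod 31 = 17^2 = 10
  -> A = 10
B = 22^6 mod 31  (bits of 6 = 110)
  bit 0 = 1: r = r^2 * 22 mod 31 = 1^2 * 22 = 1*22 = 22
  bit 1 = 1: r = r^2 * 22 mod 31 = 22^2 * 22 = 19*22 = 15
  bit 2 = 0: r = r^2 mod 31 = 15^2 = 8
  -> B = 8
s = B^a = 8^22 mod 31  (bits of 22 = 10110)
  bit 0 = 1: r = r^2 * 8 mod 31 = 1^2 * 8 = 1*8 = 8
  bit 1 = 0: r = r^2 mod 31 = 8^2 = 2
  bit 2 = 1: r = r^2 * 8 mod 31 = 2^2 * 8 = 4*8 = 1
  bit 3 = 1: r = r^2 * 8 mod 31 = 1^2 * 8 = 1*8 = 8
  bit 4 = 0: r = r^2 mod 31 = 8^2 = 2
  -> s = B^a = 2

Answer: 10 8 2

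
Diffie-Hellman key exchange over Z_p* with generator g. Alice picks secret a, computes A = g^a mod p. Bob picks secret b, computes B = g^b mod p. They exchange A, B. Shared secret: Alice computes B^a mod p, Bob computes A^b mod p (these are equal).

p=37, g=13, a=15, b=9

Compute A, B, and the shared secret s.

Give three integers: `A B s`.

A = 13^15 mod 37  (bits of 15 = 1111)
  bit 0 = 1: r = r^2 * 13 mod 37 = 1^2 * 13 = 1*13 = 13
  bit 1 = 1: r = r^2 * 13 mod 37 = 13^2 * 13 = 21*13 = 14
  bit 2 = 1: r = r^2 * 13 mod 37 = 14^2 * 13 = 11*13 = 32
  bit 3 = 1: r = r^2 * 13 mod 37 = 32^2 * 13 = 25*13 = 29
  -> A = 29
B = 13^9 mod 37  (bits of 9 = 1001)
  bit 0 = 1: r = r^2 * 13 mod 37 = 1^2 * 13 = 1*13 = 13
  bit 1 = 0: r = r^2 mod 37 = 13^2 = 21
  bit 2 = 0: r = r^2 mod 37 = 21^2 = 34
  bit 3 = 1: r = r^2 * 13 mod 37 = 34^2 * 13 = 9*13 = 6
  -> B = 6
s = B^a = 6^15 mod 37  (bits of 15 = 1111)
  bit 0 = 1: r = r^2 * 6 mod 37 = 1^2 * 6 = 1*6 = 6
  bit 1 = 1: r = r^2 * 6 mod 37 = 6^2 * 6 = 36*6 = 31
  bit 2 = 1: r = r^2 * 6 mod 37 = 31^2 * 6 = 36*6 = 31
  bit 3 = 1: r = r^2 * 6 mod 37 = 31^2 * 6 = 36*6 = 31
  -> s = B^a = 31

Answer: 29 6 31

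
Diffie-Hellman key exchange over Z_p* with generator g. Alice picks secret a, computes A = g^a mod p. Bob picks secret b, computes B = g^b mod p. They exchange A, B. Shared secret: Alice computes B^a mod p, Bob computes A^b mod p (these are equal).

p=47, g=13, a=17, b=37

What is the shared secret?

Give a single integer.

A = 13^17 mod 47  (bits of 17 = 10001)
  bit 0 = 1: r = r^2 * 13 mod 47 = 1^2 * 13 = 1*13 = 13
  bit 1 = 0: r = r^2 mod 47 = 13^2 = 28
  bit 2 = 0: r = r^2 mod 47 = 28^2 = 32
  bit 3 = 0: r = r^2 mod 47 = 32^2 = 37
  bit 4 = 1: r = r^2 * 13 mod 47 = 37^2 * 13 = 6*13 = 31
  -> A = 31
B = 13^37 mod 47  (bits of 37 = 100101)
  bit 0 = 1: r = r^2 * 13 mod 47 = 1^2 * 13 = 1*13 = 13
  bit 1 = 0: r = r^2 mod 47 = 13^2 = 28
  bit 2 = 0: r = r^2 mod 47 = 28^2 = 32
  bit 3 = 1: r = r^2 * 13 mod 47 = 32^2 * 13 = 37*13 = 11
  bit 4 = 0: r = r^2 mod 47 = 11^2 = 27
  bit 5 = 1: r = r^2 * 13 mod 47 = 27^2 * 13 = 24*13 = 30
  -> B = 30
s = B^a = 30^17 mod 47  (bits of 17 = 10001)
  bit 0 = 1: r = r^2 * 30 mod 47 = 1^2 * 30 = 1*30 = 30
  bit 1 = 0: r = r^2 mod 47 = 30^2 = 7
  bit 2 = 0: r = r^2 mod 47 = 7^2 = 2
  bit 3 = 0: r = r^2 mod 47 = 2^2 = 4
  bit 4 = 1: r = r^2 * 30 mod 47 = 4^2 * 30 = 16*30 = 10
  -> s = B^a = 10

Answer: 10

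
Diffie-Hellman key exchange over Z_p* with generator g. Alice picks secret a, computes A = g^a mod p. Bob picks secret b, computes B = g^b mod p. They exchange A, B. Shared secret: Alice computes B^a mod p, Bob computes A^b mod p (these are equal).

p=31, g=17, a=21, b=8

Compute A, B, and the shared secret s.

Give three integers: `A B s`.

Answer: 23 18 16

Derivation:
A = 17^21 mod 31  (bits of 21 = 10101)
  bit 0 = 1: r = r^2 * 17 mod 31 = 1^2 * 17 = 1*17 = 17
  bit 1 = 0: r = r^2 mod 31 = 17^2 = 10
  bit 2 = 1: r = r^2 * 17 mod 31 = 10^2 * 17 = 7*17 = 26
  bit 3 = 0: r = r^2 mod 31 = 26^2 = 25
  bit 4 = 1: r = r^2 * 17 mod 31 = 25^2 * 17 = 5*17 = 23
  -> A = 23
B = 17^8 mod 31  (bits of 8 = 1000)
  bit 0 = 1: r = r^2 * 17 mod 31 = 1^2 * 17 = 1*17 = 17
  bit 1 = 0: r = r^2 mod 31 = 17^2 = 10
  bit 2 = 0: r = r^2 mod 31 = 10^2 = 7
  bit 3 = 0: r = r^2 mod 31 = 7^2 = 18
  -> B = 18
s = B^a = 18^21 mod 31  (bits of 21 = 10101)
  bit 0 = 1: r = r^2 * 18 mod 31 = 1^2 * 18 = 1*18 = 18
  bit 1 = 0: r = r^2 mod 31 = 18^2 = 14
  bit 2 = 1: r = r^2 * 18 mod 31 = 14^2 * 18 = 10*18 = 25
  bit 3 = 0: r = r^2 mod 31 = 25^2 = 5
  bit 4 = 1: r = r^2 * 18 mod 31 = 5^2 * 18 = 25*18 = 16
  -> s = B^a = 16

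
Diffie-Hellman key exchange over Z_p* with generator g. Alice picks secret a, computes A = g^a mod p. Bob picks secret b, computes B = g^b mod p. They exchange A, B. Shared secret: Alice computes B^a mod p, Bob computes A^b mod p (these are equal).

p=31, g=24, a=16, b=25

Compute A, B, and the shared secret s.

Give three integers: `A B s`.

Answer: 7 6 25

Derivation:
A = 24^16 mod 31  (bits of 16 = 10000)
  bit 0 = 1: r = r^2 * 24 mod 31 = 1^2 * 24 = 1*24 = 24
  bit 1 = 0: r = r^2 mod 31 = 24^2 = 18
  bit 2 = 0: r = r^2 mod 31 = 18^2 = 14
  bit 3 = 0: r = r^2 mod 31 = 14^2 = 10
  bit 4 = 0: r = r^2 mod 31 = 10^2 = 7
  -> A = 7
B = 24^25 mod 31  (bits of 25 = 11001)
  bit 0 = 1: r = r^2 * 24 mod 31 = 1^2 * 24 = 1*24 = 24
  bit 1 = 1: r = r^2 * 24 mod 31 = 24^2 * 24 = 18*24 = 29
  bit 2 = 0: r = r^2 mod 31 = 29^2 = 4
  bit 3 = 0: r = r^2 mod 31 = 4^2 = 16
  bit 4 = 1: r = r^2 * 24 mod 31 = 16^2 * 24 = 8*24 = 6
  -> B = 6
s = B^a = 6^16 mod 31  (bits of 16 = 10000)
  bit 0 = 1: r = r^2 * 6 mod 31 = 1^2 * 6 = 1*6 = 6
  bit 1 = 0: r = r^2 mod 31 = 6^2 = 5
  bit 2 = 0: r = r^2 mod 31 = 5^2 = 25
  bit 3 = 0: r = r^2 mod 31 = 25^2 = 5
  bit 4 = 0: r = r^2 mod 31 = 5^2 = 25
  -> s = B^a = 25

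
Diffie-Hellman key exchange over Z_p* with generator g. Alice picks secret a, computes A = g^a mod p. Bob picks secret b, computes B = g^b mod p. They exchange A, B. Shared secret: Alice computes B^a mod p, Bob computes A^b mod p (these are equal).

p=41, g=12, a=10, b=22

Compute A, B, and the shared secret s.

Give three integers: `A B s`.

A = 12^10 mod 41  (bits of 10 = 1010)
  bit 0 = 1: r = r^2 * 12 mod 41 = 1^2 * 12 = 1*12 = 12
  bit 1 = 0: r = r^2 mod 41 = 12^2 = 21
  bit 2 = 1: r = r^2 * 12 mod 41 = 21^2 * 12 = 31*12 = 3
  bit 3 = 0: r = r^2 mod 41 = 3^2 = 9
  -> A = 9
B = 12^22 mod 41  (bits of 22 = 10110)
  bit 0 = 1: r = r^2 * 12 mod 41 = 1^2 * 12 = 1*12 = 12
  bit 1 = 0: r = r^2 mod 41 = 12^2 = 21
  bit 2 = 1: r = r^2 * 12 mod 41 = 21^2 * 12 = 31*12 = 3
  bit 3 = 1: r = r^2 * 12 mod 41 = 3^2 * 12 = 9*12 = 26
  bit 4 = 0: r = r^2 mod 41 = 26^2 = 20
  -> B = 20
s = B^a = 20^10 mod 41  (bits of 10 = 1010)
  bit 0 = 1: r = r^2 * 20 mod 41 = 1^2 * 20 = 1*20 = 20
  bit 1 = 0: r = r^2 mod 41 = 20^2 = 31
  bit 2 = 1: r = r^2 * 20 mod 41 = 31^2 * 20 = 18*20 = 32
  bit 3 = 0: r = r^2 mod 41 = 32^2 = 40
  -> s = B^a = 40

Answer: 9 20 40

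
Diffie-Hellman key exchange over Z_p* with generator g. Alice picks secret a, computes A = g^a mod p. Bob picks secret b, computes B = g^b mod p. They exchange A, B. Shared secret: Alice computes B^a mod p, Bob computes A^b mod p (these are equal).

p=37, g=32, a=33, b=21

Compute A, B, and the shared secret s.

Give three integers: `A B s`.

A = 32^33 mod 37  (bits of 33 = 100001)
  bit 0 = 1: r = r^2 * 32 mod 37 = 1^2 * 32 = 1*32 = 32
  bit 1 = 0: r = r^2 mod 37 = 32^2 = 25
  bit 2 = 0: r = r^2 mod 37 = 25^2 = 33
  bit 3 = 0: r = r^2 mod 37 = 33^2 = 16
  bit 4 = 0: r = r^2 mod 37 = 16^2 = 34
  bit 5 = 1: r = r^2 * 32 mod 37 = 34^2 * 32 = 9*32 = 29
  -> A = 29
B = 32^21 mod 37  (bits of 21 = 10101)
  bit 0 = 1: r = r^2 * 32 mod 37 = 1^2 * 32 = 1*32 = 32
  bit 1 = 0: r = r^2 mod 37 = 32^2 = 25
  bit 2 = 1: r = r^2 * 32 mod 37 = 25^2 * 32 = 33*32 = 20
  bit 3 = 0: r = r^2 mod 37 = 20^2 = 30
  bit 4 = 1: r = r^2 * 32 mod 37 = 30^2 * 32 = 12*32 = 14
  -> B = 14
s = B^a = 14^33 mod 37  (bits of 33 = 100001)
  bit 0 = 1: r = r^2 * 14 mod 37 = 1^2 * 14 = 1*14 = 14
  bit 1 = 0: r = r^2 mod 37 = 14^2 = 11
  bit 2 = 0: r = r^2 mod 37 = 11^2 = 10
  bit 3 = 0: r = r^2 mod 37 = 10^2 = 26
  bit 4 = 0: r = r^2 mod 37 = 26^2 = 10
  bit 5 = 1: r = r^2 * 14 mod 37 = 10^2 * 14 = 26*14 = 31
  -> s = B^a = 31

Answer: 29 14 31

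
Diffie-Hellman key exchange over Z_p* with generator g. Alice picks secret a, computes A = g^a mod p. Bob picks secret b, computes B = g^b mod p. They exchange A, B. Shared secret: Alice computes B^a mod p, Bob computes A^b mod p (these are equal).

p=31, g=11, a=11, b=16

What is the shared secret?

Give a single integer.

A = 11^11 mod 31  (bits of 11 = 1011)
  bit 0 = 1: r = r^2 * 11 mod 31 = 1^2 * 11 = 1*11 = 11
  bit 1 = 0: r = r^2 mod 31 = 11^2 = 28
  bit 2 = 1: r = r^2 * 11 mod 31 = 28^2 * 11 = 9*11 = 6
  bit 3 = 1: r = r^2 * 11 mod 31 = 6^2 * 11 = 5*11 = 24
  -> A = 24
B = 11^16 mod 31  (bits of 16 = 10000)
  bit 0 = 1: r = r^2 * 11 mod 31 = 1^2 * 11 = 1*11 = 11
  bit 1 = 0: r = r^2 mod 31 = 11^2 = 28
  bit 2 = 0: r = r^2 mod 31 = 28^2 = 9
  bit 3 = 0: r = r^2 mod 31 = 9^2 = 19
  bit 4 = 0: r = r^2 mod 31 = 19^2 = 20
  -> B = 20
s = B^a = 20^11 mod 31  (bits of 11 = 1011)
  bit 0 = 1: r = r^2 * 20 mod 31 = 1^2 * 20 = 1*20 = 20
  bit 1 = 0: r = r^2 mod 31 = 20^2 = 28
  bit 2 = 1: r = r^2 * 20 mod 31 = 28^2 * 20 = 9*20 = 25
  bit 3 = 1: r = r^2 * 20 mod 31 = 25^2 * 20 = 5*20 = 7
  -> s = B^a = 7

Answer: 7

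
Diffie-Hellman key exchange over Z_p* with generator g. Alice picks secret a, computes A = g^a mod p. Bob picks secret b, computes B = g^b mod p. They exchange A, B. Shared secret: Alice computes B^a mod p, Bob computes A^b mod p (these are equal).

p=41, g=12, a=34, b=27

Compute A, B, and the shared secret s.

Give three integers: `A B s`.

Answer: 8 19 2

Derivation:
A = 12^34 mod 41  (bits of 34 = 100010)
  bit 0 = 1: r = r^2 * 12 mod 41 = 1^2 * 12 = 1*12 = 12
  bit 1 = 0: r = r^2 mod 41 = 12^2 = 21
  bit 2 = 0: r = r^2 mod 41 = 21^2 = 31
  bit 3 = 0: r = r^2 mod 41 = 31^2 = 18
  bit 4 = 1: r = r^2 * 12 mod 41 = 18^2 * 12 = 37*12 = 34
  bit 5 = 0: r = r^2 mod 41 = 34^2 = 8
  -> A = 8
B = 12^27 mod 41  (bits of 27 = 11011)
  bit 0 = 1: r = r^2 * 12 mod 41 = 1^2 * 12 = 1*12 = 12
  bit 1 = 1: r = r^2 * 12 mod 41 = 12^2 * 12 = 21*12 = 6
  bit 2 = 0: r = r^2 mod 41 = 6^2 = 36
  bit 3 = 1: r = r^2 * 12 mod 41 = 36^2 * 12 = 25*12 = 13
  bit 4 = 1: r = r^2 * 12 mod 41 = 13^2 * 12 = 5*12 = 19
  -> B = 19
s = B^a = 19^34 mod 41  (bits of 34 = 100010)
  bit 0 = 1: r = r^2 * 19 mod 41 = 1^2 * 19 = 1*19 = 19
  bit 1 = 0: r = r^2 mod 41 = 19^2 = 33
  bit 2 = 0: r = r^2 mod 41 = 33^2 = 23
  bit 3 = 0: r = r^2 mod 41 = 23^2 = 37
  bit 4 = 1: r = r^2 * 19 mod 41 = 37^2 * 19 = 16*19 = 17
  bit 5 = 0: r = r^2 mod 41 = 17^2 = 2
  -> s = B^a = 2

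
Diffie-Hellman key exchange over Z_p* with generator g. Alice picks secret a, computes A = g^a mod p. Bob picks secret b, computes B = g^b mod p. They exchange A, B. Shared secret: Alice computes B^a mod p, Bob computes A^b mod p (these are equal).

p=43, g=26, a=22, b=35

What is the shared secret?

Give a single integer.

Answer: 6

Derivation:
A = 26^22 mod 43  (bits of 22 = 10110)
  bit 0 = 1: r = r^2 * 26 mod 43 = 1^2 * 26 = 1*26 = 26
  bit 1 = 0: r = r^2 mod 43 = 26^2 = 31
  bit 2 = 1: r = r^2 * 26 mod 43 = 31^2 * 26 = 15*26 = 3
  bit 3 = 1: r = r^2 * 26 mod 43 = 3^2 * 26 = 9*26 = 19
  bit 4 = 0: r = r^2 mod 43 = 19^2 = 17
  -> A = 17
B = 26^35 mod 43  (bits of 35 = 100011)
  bit 0 = 1: r = r^2 * 26 mod 43 = 1^2 * 26 = 1*26 = 26
  bit 1 = 0: r = r^2 mod 43 = 26^2 = 31
  bit 2 = 0: r = r^2 mod 43 = 31^2 = 15
  bit 3 = 0: r = r^2 mod 43 = 15^2 = 10
  bit 4 = 1: r = r^2 * 26 mod 43 = 10^2 * 26 = 14*26 = 20
  bit 5 = 1: r = r^2 * 26 mod 43 = 20^2 * 26 = 13*26 = 37
  -> B = 37
s = B^a = 37^22 mod 43  (bits of 22 = 10110)
  bit 0 = 1: r = r^2 * 37 mod 43 = 1^2 * 37 = 1*37 = 37
  bit 1 = 0: r = r^2 mod 43 = 37^2 = 36
  bit 2 = 1: r = r^2 * 37 mod 43 = 36^2 * 37 = 6*37 = 7
  bit 3 = 1: r = r^2 * 37 mod 43 = 7^2 * 37 = 6*37 = 7
  bit 4 = 0: r = r^2 mod 43 = 7^2 = 6
  -> s = B^a = 6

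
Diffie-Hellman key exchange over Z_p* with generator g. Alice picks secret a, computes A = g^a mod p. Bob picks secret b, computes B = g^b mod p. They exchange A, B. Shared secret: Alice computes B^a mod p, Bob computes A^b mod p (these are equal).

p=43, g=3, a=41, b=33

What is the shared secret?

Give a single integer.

A = 3^41 mod 43  (bits of 41 = 101001)
  bit 0 = 1: r = r^2 * 3 mod 43 = 1^2 * 3 = 1*3 = 3
  bit 1 = 0: r = r^2 mod 43 = 3^2 = 9
  bit 2 = 1: r = r^2 * 3 mod 43 = 9^2 * 3 = 38*3 = 28
  bit 3 = 0: r = r^2 mod 43 = 28^2 = 10
  bit 4 = 0: r = r^2 mod 43 = 10^2 = 14
  bit 5 = 1: r = r^2 * 3 mod 43 = 14^2 * 3 = 24*3 = 29
  -> A = 29
B = 3^33 mod 43  (bits of 33 = 100001)
  bit 0 = 1: r = r^2 * 3 mod 43 = 1^2 * 3 = 1*3 = 3
  bit 1 = 0: r = r^2 mod 43 = 3^2 = 9
  bit 2 = 0: r = r^2 mod 43 = 9^2 = 38
  bit 3 = 0: r = r^2 mod 43 = 38^2 = 25
  bit 4 = 0: r = r^2 mod 43 = 25^2 = 23
  bit 5 = 1: r = r^2 * 3 mod 43 = 23^2 * 3 = 13*3 = 39
  -> B = 39
s = B^a = 39^41 mod 43  (bits of 41 = 101001)
  bit 0 = 1: r = r^2 * 39 mod 43 = 1^2 * 39 = 1*39 = 39
  bit 1 = 0: r = r^2 mod 43 = 39^2 = 16
  bit 2 = 1: r = r^2 * 39 mod 43 = 16^2 * 39 = 41*39 = 8
  bit 3 = 0: r = r^2 mod 43 = 8^2 = 21
  bit 4 = 0: r = r^2 mod 43 = 21^2 = 11
  bit 5 = 1: r = r^2 * 39 mod 43 = 11^2 * 39 = 35*39 = 32
  -> s = B^a = 32

Answer: 32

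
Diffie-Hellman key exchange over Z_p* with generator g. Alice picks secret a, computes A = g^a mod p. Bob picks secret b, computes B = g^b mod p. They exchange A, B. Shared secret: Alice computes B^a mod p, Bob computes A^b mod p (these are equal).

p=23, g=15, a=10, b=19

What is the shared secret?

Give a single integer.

Answer: 6

Derivation:
A = 15^10 mod 23  (bits of 10 = 1010)
  bit 0 = 1: r = r^2 * 15 mod 23 = 1^2 * 15 = 1*15 = 15
  bit 1 = 0: r = r^2 mod 23 = 15^2 = 18
  bit 2 = 1: r = r^2 * 15 mod 23 = 18^2 * 15 = 2*15 = 7
  bit 3 = 0: r = r^2 mod 23 = 7^2 = 3
  -> A = 3
B = 15^19 mod 23  (bits of 19 = 10011)
  bit 0 = 1: r = r^2 * 15 mod 23 = 1^2 * 15 = 1*15 = 15
  bit 1 = 0: r = r^2 mod 23 = 15^2 = 18
  bit 2 = 0: r = r^2 mod 23 = 18^2 = 2
  bit 3 = 1: r = r^2 * 15 mod 23 = 2^2 * 15 = 4*15 = 14
  bit 4 = 1: r = r^2 * 15 mod 23 = 14^2 * 15 = 12*15 = 19
  -> B = 19
s = B^a = 19^10 mod 23  (bits of 10 = 1010)
  bit 0 = 1: r = r^2 * 19 mod 23 = 1^2 * 19 = 1*19 = 19
  bit 1 = 0: r = r^2 mod 23 = 19^2 = 16
  bit 2 = 1: r = r^2 * 19 mod 23 = 16^2 * 19 = 3*19 = 11
  bit 3 = 0: r = r^2 mod 23 = 11^2 = 6
  -> s = B^a = 6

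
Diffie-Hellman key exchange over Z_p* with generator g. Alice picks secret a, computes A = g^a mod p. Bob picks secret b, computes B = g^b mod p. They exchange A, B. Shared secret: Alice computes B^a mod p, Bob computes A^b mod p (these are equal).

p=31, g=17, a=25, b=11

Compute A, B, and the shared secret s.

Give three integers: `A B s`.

Answer: 6 22 26

Derivation:
A = 17^25 mod 31  (bits of 25 = 11001)
  bit 0 = 1: r = r^2 * 17 mod 31 = 1^2 * 17 = 1*17 = 17
  bit 1 = 1: r = r^2 * 17 mod 31 = 17^2 * 17 = 10*17 = 15
  bit 2 = 0: r = r^2 mod 31 = 15^2 = 8
  bit 3 = 0: r = r^2 mod 31 = 8^2 = 2
  bit 4 = 1: r = r^2 * 17 mod 31 = 2^2 * 17 = 4*17 = 6
  -> A = 6
B = 17^11 mod 31  (bits of 11 = 1011)
  bit 0 = 1: r = r^2 * 17 mod 31 = 1^2 * 17 = 1*17 = 17
  bit 1 = 0: r = r^2 mod 31 = 17^2 = 10
  bit 2 = 1: r = r^2 * 17 mod 31 = 10^2 * 17 = 7*17 = 26
  bit 3 = 1: r = r^2 * 17 mod 31 = 26^2 * 17 = 25*17 = 22
  -> B = 22
s = B^a = 22^25 mod 31  (bits of 25 = 11001)
  bit 0 = 1: r = r^2 * 22 mod 31 = 1^2 * 22 = 1*22 = 22
  bit 1 = 1: r = r^2 * 22 mod 31 = 22^2 * 22 = 19*22 = 15
  bit 2 = 0: r = r^2 mod 31 = 15^2 = 8
  bit 3 = 0: r = r^2 mod 31 = 8^2 = 2
  bit 4 = 1: r = r^2 * 22 mod 31 = 2^2 * 22 = 4*22 = 26
  -> s = B^a = 26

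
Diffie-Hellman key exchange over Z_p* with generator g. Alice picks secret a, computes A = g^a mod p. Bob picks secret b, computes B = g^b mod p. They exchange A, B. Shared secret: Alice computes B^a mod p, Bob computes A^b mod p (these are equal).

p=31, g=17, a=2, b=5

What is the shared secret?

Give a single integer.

Answer: 25

Derivation:
A = 17^2 mod 31  (bits of 2 = 10)
  bit 0 = 1: r = r^2 * 17 mod 31 = 1^2 * 17 = 1*17 = 17
  bit 1 = 0: r = r^2 mod 31 = 17^2 = 10
  -> A = 10
B = 17^5 mod 31  (bits of 5 = 101)
  bit 0 = 1: r = r^2 * 17 mod 31 = 1^2 * 17 = 1*17 = 17
  bit 1 = 0: r = r^2 mod 31 = 17^2 = 10
  bit 2 = 1: r = r^2 * 17 mod 31 = 10^2 * 17 = 7*17 = 26
  -> B = 26
s = B^a = 26^2 mod 31  (bits of 2 = 10)
  bit 0 = 1: r = r^2 * 26 mod 31 = 1^2 * 26 = 1*26 = 26
  bit 1 = 0: r = r^2 mod 31 = 26^2 = 25
  -> s = B^a = 25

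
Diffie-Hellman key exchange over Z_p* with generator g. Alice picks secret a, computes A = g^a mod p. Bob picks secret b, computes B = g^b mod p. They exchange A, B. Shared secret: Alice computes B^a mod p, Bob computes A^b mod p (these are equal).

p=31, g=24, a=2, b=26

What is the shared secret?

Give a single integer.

A = 24^2 mod 31  (bits of 2 = 10)
  bit 0 = 1: r = r^2 * 24 mod 31 = 1^2 * 24 = 1*24 = 24
  bit 1 = 0: r = r^2 mod 31 = 24^2 = 18
  -> A = 18
B = 24^26 mod 31  (bits of 26 = 11010)
  bit 0 = 1: r = r^2 * 24 mod 31 = 1^2 * 24 = 1*24 = 24
  bit 1 = 1: r = r^2 * 24 mod 31 = 24^2 * 24 = 18*24 = 29
  bit 2 = 0: r = r^2 mod 31 = 29^2 = 4
  bit 3 = 1: r = r^2 * 24 mod 31 = 4^2 * 24 = 16*24 = 12
  bit 4 = 0: r = r^2 mod 31 = 12^2 = 20
  -> B = 20
s = B^a = 20^2 mod 31  (bits of 2 = 10)
  bit 0 = 1: r = r^2 * 20 mod 31 = 1^2 * 20 = 1*20 = 20
  bit 1 = 0: r = r^2 mod 31 = 20^2 = 28
  -> s = B^a = 28

Answer: 28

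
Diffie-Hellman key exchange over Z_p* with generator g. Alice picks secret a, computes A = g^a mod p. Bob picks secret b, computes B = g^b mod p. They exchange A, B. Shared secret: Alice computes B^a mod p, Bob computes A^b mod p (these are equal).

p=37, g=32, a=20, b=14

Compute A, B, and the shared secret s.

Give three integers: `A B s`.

Answer: 12 28 7

Derivation:
A = 32^20 mod 37  (bits of 20 = 10100)
  bit 0 = 1: r = r^2 * 32 mod 37 = 1^2 * 32 = 1*32 = 32
  bit 1 = 0: r = r^2 mod 37 = 32^2 = 25
  bit 2 = 1: r = r^2 * 32 mod 37 = 25^2 * 32 = 33*32 = 20
  bit 3 = 0: r = r^2 mod 37 = 20^2 = 30
  bit 4 = 0: r = r^2 mod 37 = 30^2 = 12
  -> A = 12
B = 32^14 mod 37  (bits of 14 = 1110)
  bit 0 = 1: r = r^2 * 32 mod 37 = 1^2 * 32 = 1*32 = 32
  bit 1 = 1: r = r^2 * 32 mod 37 = 32^2 * 32 = 25*32 = 23
  bit 2 = 1: r = r^2 * 32 mod 37 = 23^2 * 32 = 11*32 = 19
  bit 3 = 0: r = r^2 mod 37 = 19^2 = 28
  -> B = 28
s = B^a = 28^20 mod 37  (bits of 20 = 10100)
  bit 0 = 1: r = r^2 * 28 mod 37 = 1^2 * 28 = 1*28 = 28
  bit 1 = 0: r = r^2 mod 37 = 28^2 = 7
  bit 2 = 1: r = r^2 * 28 mod 37 = 7^2 * 28 = 12*28 = 3
  bit 3 = 0: r = r^2 mod 37 = 3^2 = 9
  bit 4 = 0: r = r^2 mod 37 = 9^2 = 7
  -> s = B^a = 7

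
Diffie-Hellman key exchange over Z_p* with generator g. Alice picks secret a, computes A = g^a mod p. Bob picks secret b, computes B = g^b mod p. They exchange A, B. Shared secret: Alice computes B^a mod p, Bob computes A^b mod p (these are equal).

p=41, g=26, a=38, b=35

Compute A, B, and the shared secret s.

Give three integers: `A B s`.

Answer: 39 38 32

Derivation:
A = 26^38 mod 41  (bits of 38 = 100110)
  bit 0 = 1: r = r^2 * 26 mod 41 = 1^2 * 26 = 1*26 = 26
  bit 1 = 0: r = r^2 mod 41 = 26^2 = 20
  bit 2 = 0: r = r^2 mod 41 = 20^2 = 31
  bit 3 = 1: r = r^2 * 26 mod 41 = 31^2 * 26 = 18*26 = 17
  bit 4 = 1: r = r^2 * 26 mod 41 = 17^2 * 26 = 2*26 = 11
  bit 5 = 0: r = r^2 mod 41 = 11^2 = 39
  -> A = 39
B = 26^35 mod 41  (bits of 35 = 100011)
  bit 0 = 1: r = r^2 * 26 mod 41 = 1^2 * 26 = 1*26 = 26
  bit 1 = 0: r = r^2 mod 41 = 26^2 = 20
  bit 2 = 0: r = r^2 mod 41 = 20^2 = 31
  bit 3 = 0: r = r^2 mod 41 = 31^2 = 18
  bit 4 = 1: r = r^2 * 26 mod 41 = 18^2 * 26 = 37*26 = 19
  bit 5 = 1: r = r^2 * 26 mod 41 = 19^2 * 26 = 33*26 = 38
  -> B = 38
s = B^a = 38^38 mod 41  (bits of 38 = 100110)
  bit 0 = 1: r = r^2 * 38 mod 41 = 1^2 * 38 = 1*38 = 38
  bit 1 = 0: r = r^2 mod 41 = 38^2 = 9
  bit 2 = 0: r = r^2 mod 41 = 9^2 = 40
  bit 3 = 1: r = r^2 * 38 mod 41 = 40^2 * 38 = 1*38 = 38
  bit 4 = 1: r = r^2 * 38 mod 41 = 38^2 * 38 = 9*38 = 14
  bit 5 = 0: r = r^2 mod 41 = 14^2 = 32
  -> s = B^a = 32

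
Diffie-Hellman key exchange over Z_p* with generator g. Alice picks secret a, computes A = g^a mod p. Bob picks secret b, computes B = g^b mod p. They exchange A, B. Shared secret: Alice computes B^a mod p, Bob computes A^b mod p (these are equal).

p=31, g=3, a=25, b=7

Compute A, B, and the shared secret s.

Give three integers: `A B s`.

A = 3^25 mod 31  (bits of 25 = 11001)
  bit 0 = 1: r = r^2 * 3 mod 31 = 1^2 * 3 = 1*3 = 3
  bit 1 = 1: r = r^2 * 3 mod 31 = 3^2 * 3 = 9*3 = 27
  bit 2 = 0: r = r^2 mod 31 = 27^2 = 16
  bit 3 = 0: r = r^2 mod 31 = 16^2 = 8
  bit 4 = 1: r = r^2 * 3 mod 31 = 8^2 * 3 = 2*3 = 6
  -> A = 6
B = 3^7 mod 31  (bits of 7 = 111)
  bit 0 = 1: r = r^2 * 3 mod 31 = 1^2 * 3 = 1*3 = 3
  bit 1 = 1: r = r^2 * 3 mod 31 = 3^2 * 3 = 9*3 = 27
  bit 2 = 1: r = r^2 * 3 mod 31 = 27^2 * 3 = 16*3 = 17
  -> B = 17
s = B^a = 17^25 mod 31  (bits of 25 = 11001)
  bit 0 = 1: r = r^2 * 17 mod 31 = 1^2 * 17 = 1*17 = 17
  bit 1 = 1: r = r^2 * 17 mod 31 = 17^2 * 17 = 10*17 = 15
  bit 2 = 0: r = r^2 mod 31 = 15^2 = 8
  bit 3 = 0: r = r^2 mod 31 = 8^2 = 2
  bit 4 = 1: r = r^2 * 17 mod 31 = 2^2 * 17 = 4*17 = 6
  -> s = B^a = 6

Answer: 6 17 6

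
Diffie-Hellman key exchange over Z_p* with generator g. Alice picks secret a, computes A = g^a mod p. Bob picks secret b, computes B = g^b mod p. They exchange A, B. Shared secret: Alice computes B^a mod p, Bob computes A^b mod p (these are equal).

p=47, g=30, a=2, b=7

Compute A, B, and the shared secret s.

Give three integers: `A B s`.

A = 30^2 mod 47  (bits of 2 = 10)
  bit 0 = 1: r = r^2 * 30 mod 47 = 1^2 * 30 = 1*30 = 30
  bit 1 = 0: r = r^2 mod 47 = 30^2 = 7
  -> A = 7
B = 30^7 mod 47  (bits of 7 = 111)
  bit 0 = 1: r = r^2 * 30 mod 47 = 1^2 * 30 = 1*30 = 30
  bit 1 = 1: r = r^2 * 30 mod 47 = 30^2 * 30 = 7*30 = 22
  bit 2 = 1: r = r^2 * 30 mod 47 = 22^2 * 30 = 14*30 = 44
  -> B = 44
s = B^a = 44^2 mod 47  (bits of 2 = 10)
  bit 0 = 1: r = r^2 * 44 mod 47 = 1^2 * 44 = 1*44 = 44
  bit 1 = 0: r = r^2 mod 47 = 44^2 = 9
  -> s = B^a = 9

Answer: 7 44 9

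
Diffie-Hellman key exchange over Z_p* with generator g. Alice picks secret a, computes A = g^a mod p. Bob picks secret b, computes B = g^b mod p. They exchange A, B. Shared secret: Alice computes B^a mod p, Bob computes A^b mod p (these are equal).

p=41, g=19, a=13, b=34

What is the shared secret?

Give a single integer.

Answer: 33

Derivation:
A = 19^13 mod 41  (bits of 13 = 1101)
  bit 0 = 1: r = r^2 * 19 mod 41 = 1^2 * 19 = 1*19 = 19
  bit 1 = 1: r = r^2 * 19 mod 41 = 19^2 * 19 = 33*19 = 12
  bit 2 = 0: r = r^2 mod 41 = 12^2 = 21
  bit 3 = 1: r = r^2 * 19 mod 41 = 21^2 * 19 = 31*19 = 15
  -> A = 15
B = 19^34 mod 41  (bits of 34 = 100010)
  bit 0 = 1: r = r^2 * 19 mod 41 = 1^2 * 19 = 1*19 = 19
  bit 1 = 0: r = r^2 mod 41 = 19^2 = 33
  bit 2 = 0: r = r^2 mod 41 = 33^2 = 23
  bit 3 = 0: r = r^2 mod 41 = 23^2 = 37
  bit 4 = 1: r = r^2 * 19 mod 41 = 37^2 * 19 = 16*19 = 17
  bit 5 = 0: r = r^2 mod 41 = 17^2 = 2
  -> B = 2
s = B^a = 2^13 mod 41  (bits of 13 = 1101)
  bit 0 = 1: r = r^2 * 2 mod 41 = 1^2 * 2 = 1*2 = 2
  bit 1 = 1: r = r^2 * 2 mod 41 = 2^2 * 2 = 4*2 = 8
  bit 2 = 0: r = r^2 mod 41 = 8^2 = 23
  bit 3 = 1: r = r^2 * 2 mod 41 = 23^2 * 2 = 37*2 = 33
  -> s = B^a = 33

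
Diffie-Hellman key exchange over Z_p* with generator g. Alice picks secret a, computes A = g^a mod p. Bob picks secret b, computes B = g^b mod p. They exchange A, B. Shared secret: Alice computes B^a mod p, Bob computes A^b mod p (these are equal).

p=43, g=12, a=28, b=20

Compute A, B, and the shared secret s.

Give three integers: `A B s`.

A = 12^28 mod 43  (bits of 28 = 11100)
  bit 0 = 1: r = r^2 * 12 mod 43 = 1^2 * 12 = 1*12 = 12
  bit 1 = 1: r = r^2 * 12 mod 43 = 12^2 * 12 = 15*12 = 8
  bit 2 = 1: r = r^2 * 12 mod 43 = 8^2 * 12 = 21*12 = 37
  bit 3 = 0: r = r^2 mod 43 = 37^2 = 36
  bit 4 = 0: r = r^2 mod 43 = 36^2 = 6
  -> A = 6
B = 12^20 mod 43  (bits of 20 = 10100)
  bit 0 = 1: r = r^2 * 12 mod 43 = 1^2 * 12 = 1*12 = 12
  bit 1 = 0: r = r^2 mod 43 = 12^2 = 15
  bit 2 = 1: r = r^2 * 12 mod 43 = 15^2 * 12 = 10*12 = 34
  bit 3 = 0: r = r^2 mod 43 = 34^2 = 38
  bit 4 = 0: r = r^2 mod 43 = 38^2 = 25
  -> B = 25
s = B^a = 25^28 mod 43  (bits of 28 = 11100)
  bit 0 = 1: r = r^2 * 25 mod 43 = 1^2 * 25 = 1*25 = 25
  bit 1 = 1: r = r^2 * 25 mod 43 = 25^2 * 25 = 23*25 = 16
  bit 2 = 1: r = r^2 * 25 mod 43 = 16^2 * 25 = 41*25 = 36
  bit 3 = 0: r = r^2 mod 43 = 36^2 = 6
  bit 4 = 0: r = r^2 mod 43 = 6^2 = 36
  -> s = B^a = 36

Answer: 6 25 36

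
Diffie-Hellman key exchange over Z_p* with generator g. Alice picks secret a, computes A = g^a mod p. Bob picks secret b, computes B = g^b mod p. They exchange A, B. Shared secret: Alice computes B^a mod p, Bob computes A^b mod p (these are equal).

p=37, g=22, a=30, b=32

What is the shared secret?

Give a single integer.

Answer: 10

Derivation:
A = 22^30 mod 37  (bits of 30 = 11110)
  bit 0 = 1: r = r^2 * 22 mod 37 = 1^2 * 22 = 1*22 = 22
  bit 1 = 1: r = r^2 * 22 mod 37 = 22^2 * 22 = 3*22 = 29
  bit 2 = 1: r = r^2 * 22 mod 37 = 29^2 * 22 = 27*22 = 2
  bit 3 = 1: r = r^2 * 22 mod 37 = 2^2 * 22 = 4*22 = 14
  bit 4 = 0: r = r^2 mod 37 = 14^2 = 11
  -> A = 11
B = 22^32 mod 37  (bits of 32 = 100000)
  bit 0 = 1: r = r^2 * 22 mod 37 = 1^2 * 22 = 1*22 = 22
  bit 1 = 0: r = r^2 mod 37 = 22^2 = 3
  bit 2 = 0: r = r^2 mod 37 = 3^2 = 9
  bit 3 = 0: r = r^2 mod 37 = 9^2 = 7
  bit 4 = 0: r = r^2 mod 37 = 7^2 = 12
  bit 5 = 0: r = r^2 mod 37 = 12^2 = 33
  -> B = 33
s = B^a = 33^30 mod 37  (bits of 30 = 11110)
  bit 0 = 1: r = r^2 * 33 mod 37 = 1^2 * 33 = 1*33 = 33
  bit 1 = 1: r = r^2 * 33 mod 37 = 33^2 * 33 = 16*33 = 10
  bit 2 = 1: r = r^2 * 33 mod 37 = 10^2 * 33 = 26*33 = 7
  bit 3 = 1: r = r^2 * 33 mod 37 = 7^2 * 33 = 12*33 = 26
  bit 4 = 0: r = r^2 mod 37 = 26^2 = 10
  -> s = B^a = 10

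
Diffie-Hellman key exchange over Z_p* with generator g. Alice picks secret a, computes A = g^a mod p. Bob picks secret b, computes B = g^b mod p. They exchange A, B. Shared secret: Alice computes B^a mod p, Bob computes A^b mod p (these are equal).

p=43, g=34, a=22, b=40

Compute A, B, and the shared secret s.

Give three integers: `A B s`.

A = 34^22 mod 43  (bits of 22 = 10110)
  bit 0 = 1: r = r^2 * 34 mod 43 = 1^2 * 34 = 1*34 = 34
  bit 1 = 0: r = r^2 mod 43 = 34^2 = 38
  bit 2 = 1: r = r^2 * 34 mod 43 = 38^2 * 34 = 25*34 = 33
  bit 3 = 1: r = r^2 * 34 mod 43 = 33^2 * 34 = 14*34 = 3
  bit 4 = 0: r = r^2 mod 43 = 3^2 = 9
  -> A = 9
B = 34^40 mod 43  (bits of 40 = 101000)
  bit 0 = 1: r = r^2 * 34 mod 43 = 1^2 * 34 = 1*34 = 34
  bit 1 = 0: r = r^2 mod 43 = 34^2 = 38
  bit 2 = 1: r = r^2 * 34 mod 43 = 38^2 * 34 = 25*34 = 33
  bit 3 = 0: r = r^2 mod 43 = 33^2 = 14
  bit 4 = 0: r = r^2 mod 43 = 14^2 = 24
  bit 5 = 0: r = r^2 mod 43 = 24^2 = 17
  -> B = 17
s = B^a = 17^22 mod 43  (bits of 22 = 10110)
  bit 0 = 1: r = r^2 * 17 mod 43 = 1^2 * 17 = 1*17 = 17
  bit 1 = 0: r = r^2 mod 43 = 17^2 = 31
  bit 2 = 1: r = r^2 * 17 mod 43 = 31^2 * 17 = 15*17 = 40
  bit 3 = 1: r = r^2 * 17 mod 43 = 40^2 * 17 = 9*17 = 24
  bit 4 = 0: r = r^2 mod 43 = 24^2 = 17
  -> s = B^a = 17

Answer: 9 17 17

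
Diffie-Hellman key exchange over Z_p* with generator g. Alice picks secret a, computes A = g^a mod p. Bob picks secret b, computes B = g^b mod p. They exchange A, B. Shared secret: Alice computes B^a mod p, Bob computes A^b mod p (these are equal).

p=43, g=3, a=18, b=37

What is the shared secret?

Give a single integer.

Answer: 21

Derivation:
A = 3^18 mod 43  (bits of 18 = 10010)
  bit 0 = 1: r = r^2 * 3 mod 43 = 1^2 * 3 = 1*3 = 3
  bit 1 = 0: r = r^2 mod 43 = 3^2 = 9
  bit 2 = 0: r = r^2 mod 43 = 9^2 = 38
  bit 3 = 1: r = r^2 * 3 mod 43 = 38^2 * 3 = 25*3 = 32
  bit 4 = 0: r = r^2 mod 43 = 32^2 = 35
  -> A = 35
B = 3^37 mod 43  (bits of 37 = 100101)
  bit 0 = 1: r = r^2 * 3 mod 43 = 1^2 * 3 = 1*3 = 3
  bit 1 = 0: r = r^2 mod 43 = 3^2 = 9
  bit 2 = 0: r = r^2 mod 43 = 9^2 = 38
  bit 3 = 1: r = r^2 * 3 mod 43 = 38^2 * 3 = 25*3 = 32
  bit 4 = 0: r = r^2 mod 43 = 32^2 = 35
  bit 5 = 1: r = r^2 * 3 mod 43 = 35^2 * 3 = 21*3 = 20
  -> B = 20
s = B^a = 20^18 mod 43  (bits of 18 = 10010)
  bit 0 = 1: r = r^2 * 20 mod 43 = 1^2 * 20 = 1*20 = 20
  bit 1 = 0: r = r^2 mod 43 = 20^2 = 13
  bit 2 = 0: r = r^2 mod 43 = 13^2 = 40
  bit 3 = 1: r = r^2 * 20 mod 43 = 40^2 * 20 = 9*20 = 8
  bit 4 = 0: r = r^2 mod 43 = 8^2 = 21
  -> s = B^a = 21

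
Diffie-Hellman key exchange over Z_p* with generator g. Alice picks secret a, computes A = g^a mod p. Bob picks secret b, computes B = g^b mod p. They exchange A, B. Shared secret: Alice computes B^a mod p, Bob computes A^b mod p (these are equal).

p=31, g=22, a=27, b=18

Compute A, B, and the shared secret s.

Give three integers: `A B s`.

A = 22^27 mod 31  (bits of 27 = 11011)
  bit 0 = 1: r = r^2 * 22 mod 31 = 1^2 * 22 = 1*22 = 22
  bit 1 = 1: r = r^2 * 22 mod 31 = 22^2 * 22 = 19*22 = 15
  bit 2 = 0: r = r^2 mod 31 = 15^2 = 8
  bit 3 = 1: r = r^2 * 22 mod 31 = 8^2 * 22 = 2*22 = 13
  bit 4 = 1: r = r^2 * 22 mod 31 = 13^2 * 22 = 14*22 = 29
  -> A = 29
B = 22^18 mod 31  (bits of 18 = 10010)
  bit 0 = 1: r = r^2 * 22 mod 31 = 1^2 * 22 = 1*22 = 22
  bit 1 = 0: r = r^2 mod 31 = 22^2 = 19
  bit 2 = 0: r = r^2 mod 31 = 19^2 = 20
  bit 3 = 1: r = r^2 * 22 mod 31 = 20^2 * 22 = 28*22 = 27
  bit 4 = 0: r = r^2 mod 31 = 27^2 = 16
  -> B = 16
s = B^a = 16^27 mod 31  (bits of 27 = 11011)
  bit 0 = 1: r = r^2 * 16 mod 31 = 1^2 * 16 = 1*16 = 16
  bit 1 = 1: r = r^2 * 16 mod 31 = 16^2 * 16 = 8*16 = 4
  bit 2 = 0: r = r^2 mod 31 = 4^2 = 16
  bit 3 = 1: r = r^2 * 16 mod 31 = 16^2 * 16 = 8*16 = 4
  bit 4 = 1: r = r^2 * 16 mod 31 = 4^2 * 16 = 16*16 = 8
  -> s = B^a = 8

Answer: 29 16 8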